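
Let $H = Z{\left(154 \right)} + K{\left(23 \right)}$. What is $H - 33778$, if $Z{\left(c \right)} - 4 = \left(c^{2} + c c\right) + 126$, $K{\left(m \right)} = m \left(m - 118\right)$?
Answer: $11599$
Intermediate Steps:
$K{\left(m \right)} = m \left(-118 + m\right)$
$Z{\left(c \right)} = 130 + 2 c^{2}$ ($Z{\left(c \right)} = 4 + \left(\left(c^{2} + c c\right) + 126\right) = 4 + \left(\left(c^{2} + c^{2}\right) + 126\right) = 4 + \left(2 c^{2} + 126\right) = 4 + \left(126 + 2 c^{2}\right) = 130 + 2 c^{2}$)
$H = 45377$ ($H = \left(130 + 2 \cdot 154^{2}\right) + 23 \left(-118 + 23\right) = \left(130 + 2 \cdot 23716\right) + 23 \left(-95\right) = \left(130 + 47432\right) - 2185 = 47562 - 2185 = 45377$)
$H - 33778 = 45377 - 33778 = 11599$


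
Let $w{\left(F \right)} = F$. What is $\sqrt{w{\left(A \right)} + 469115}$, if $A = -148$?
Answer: $\sqrt{468967} \approx 684.81$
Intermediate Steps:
$\sqrt{w{\left(A \right)} + 469115} = \sqrt{-148 + 469115} = \sqrt{468967}$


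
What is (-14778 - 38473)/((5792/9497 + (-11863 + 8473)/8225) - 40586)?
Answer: 831917208815/634054334216 ≈ 1.3121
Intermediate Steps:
(-14778 - 38473)/((5792/9497 + (-11863 + 8473)/8225) - 40586) = -53251/((5792*(1/9497) - 3390*1/8225) - 40586) = -53251/((5792/9497 - 678/1645) - 40586) = -53251/(3088874/15622565 - 40586) = -53251/(-634054334216/15622565) = -53251*(-15622565/634054334216) = 831917208815/634054334216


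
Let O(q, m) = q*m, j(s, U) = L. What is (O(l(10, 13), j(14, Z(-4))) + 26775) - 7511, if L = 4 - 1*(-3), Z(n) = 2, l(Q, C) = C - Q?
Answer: 19285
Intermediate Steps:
L = 7 (L = 4 + 3 = 7)
j(s, U) = 7
O(q, m) = m*q
(O(l(10, 13), j(14, Z(-4))) + 26775) - 7511 = (7*(13 - 1*10) + 26775) - 7511 = (7*(13 - 10) + 26775) - 7511 = (7*3 + 26775) - 7511 = (21 + 26775) - 7511 = 26796 - 7511 = 19285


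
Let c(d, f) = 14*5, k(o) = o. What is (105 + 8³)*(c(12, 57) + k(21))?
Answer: 56147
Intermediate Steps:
c(d, f) = 70
(105 + 8³)*(c(12, 57) + k(21)) = (105 + 8³)*(70 + 21) = (105 + 512)*91 = 617*91 = 56147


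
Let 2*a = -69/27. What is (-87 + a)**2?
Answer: 2524921/324 ≈ 7793.0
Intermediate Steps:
a = -23/18 (a = (-69/27)/2 = (-69*1/27)/2 = (1/2)*(-23/9) = -23/18 ≈ -1.2778)
(-87 + a)**2 = (-87 - 23/18)**2 = (-1589/18)**2 = 2524921/324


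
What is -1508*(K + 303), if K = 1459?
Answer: -2657096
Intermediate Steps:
-1508*(K + 303) = -1508*(1459 + 303) = -1508*1762 = -2657096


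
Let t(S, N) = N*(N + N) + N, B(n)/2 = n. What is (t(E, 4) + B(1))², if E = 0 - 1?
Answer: 1444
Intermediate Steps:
B(n) = 2*n
E = -1
t(S, N) = N + 2*N² (t(S, N) = N*(2*N) + N = 2*N² + N = N + 2*N²)
(t(E, 4) + B(1))² = (4*(1 + 2*4) + 2*1)² = (4*(1 + 8) + 2)² = (4*9 + 2)² = (36 + 2)² = 38² = 1444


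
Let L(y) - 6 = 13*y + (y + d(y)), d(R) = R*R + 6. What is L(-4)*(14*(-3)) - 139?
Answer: 1037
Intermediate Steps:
d(R) = 6 + R**2 (d(R) = R**2 + 6 = 6 + R**2)
L(y) = 12 + y**2 + 14*y (L(y) = 6 + (13*y + (y + (6 + y**2))) = 6 + (13*y + (6 + y + y**2)) = 6 + (6 + y**2 + 14*y) = 12 + y**2 + 14*y)
L(-4)*(14*(-3)) - 139 = (12 + (-4)**2 + 14*(-4))*(14*(-3)) - 139 = (12 + 16 - 56)*(-42) - 139 = -28*(-42) - 139 = 1176 - 139 = 1037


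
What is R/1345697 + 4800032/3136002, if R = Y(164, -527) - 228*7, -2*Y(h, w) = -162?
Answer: 3227318809637/2110054241697 ≈ 1.5295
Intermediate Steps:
Y(h, w) = 81 (Y(h, w) = -½*(-162) = 81)
R = -1515 (R = 81 - 228*7 = 81 - 1596 = -1515)
R/1345697 + 4800032/3136002 = -1515/1345697 + 4800032/3136002 = -1515*1/1345697 + 4800032*(1/3136002) = -1515/1345697 + 2400016/1568001 = 3227318809637/2110054241697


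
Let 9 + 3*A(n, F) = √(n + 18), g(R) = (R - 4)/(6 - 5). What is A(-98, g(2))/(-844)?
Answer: 3/844 - I*√5/633 ≈ 0.0035545 - 0.0035325*I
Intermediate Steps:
g(R) = -4 + R (g(R) = (-4 + R)/1 = (-4 + R)*1 = -4 + R)
A(n, F) = -3 + √(18 + n)/3 (A(n, F) = -3 + √(n + 18)/3 = -3 + √(18 + n)/3)
A(-98, g(2))/(-844) = (-3 + √(18 - 98)/3)/(-844) = (-3 + √(-80)/3)*(-1/844) = (-3 + (4*I*√5)/3)*(-1/844) = (-3 + 4*I*√5/3)*(-1/844) = 3/844 - I*√5/633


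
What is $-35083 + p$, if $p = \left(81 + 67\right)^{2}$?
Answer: $-13179$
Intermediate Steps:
$p = 21904$ ($p = 148^{2} = 21904$)
$-35083 + p = -35083 + 21904 = -13179$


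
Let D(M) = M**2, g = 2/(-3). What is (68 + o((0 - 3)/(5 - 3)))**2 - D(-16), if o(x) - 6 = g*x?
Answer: 5369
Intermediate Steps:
g = -2/3 (g = 2*(-1/3) = -2/3 ≈ -0.66667)
o(x) = 6 - 2*x/3
(68 + o((0 - 3)/(5 - 3)))**2 - D(-16) = (68 + (6 - 2*(0 - 3)/(3*(5 - 3))))**2 - 1*(-16)**2 = (68 + (6 - (-2)/2))**2 - 1*256 = (68 + (6 - (-2)/2))**2 - 256 = (68 + (6 - 2/3*(-3/2)))**2 - 256 = (68 + (6 + 1))**2 - 256 = (68 + 7)**2 - 256 = 75**2 - 256 = 5625 - 256 = 5369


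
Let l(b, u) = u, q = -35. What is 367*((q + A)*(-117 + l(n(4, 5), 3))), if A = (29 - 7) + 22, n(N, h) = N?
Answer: -376542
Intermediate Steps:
A = 44 (A = 22 + 22 = 44)
367*((q + A)*(-117 + l(n(4, 5), 3))) = 367*((-35 + 44)*(-117 + 3)) = 367*(9*(-114)) = 367*(-1026) = -376542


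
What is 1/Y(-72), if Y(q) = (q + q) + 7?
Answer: -1/137 ≈ -0.0072993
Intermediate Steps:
Y(q) = 7 + 2*q (Y(q) = 2*q + 7 = 7 + 2*q)
1/Y(-72) = 1/(7 + 2*(-72)) = 1/(7 - 144) = 1/(-137) = -1/137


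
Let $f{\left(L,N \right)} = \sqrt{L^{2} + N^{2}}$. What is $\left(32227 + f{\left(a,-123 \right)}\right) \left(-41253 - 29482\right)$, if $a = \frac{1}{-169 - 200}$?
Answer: $-2279576845 - \frac{70735 \sqrt{2059979770}}{369} \approx -2.2883 \cdot 10^{9}$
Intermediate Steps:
$a = - \frac{1}{369}$ ($a = \frac{1}{-169 - 200} = \frac{1}{-369} = - \frac{1}{369} \approx -0.00271$)
$\left(32227 + f{\left(a,-123 \right)}\right) \left(-41253 - 29482\right) = \left(32227 + \sqrt{\left(- \frac{1}{369}\right)^{2} + \left(-123\right)^{2}}\right) \left(-41253 - 29482\right) = \left(32227 + \sqrt{\frac{1}{136161} + 15129}\right) \left(-70735\right) = \left(32227 + \sqrt{\frac{2059979770}{136161}}\right) \left(-70735\right) = \left(32227 + \frac{\sqrt{2059979770}}{369}\right) \left(-70735\right) = -2279576845 - \frac{70735 \sqrt{2059979770}}{369}$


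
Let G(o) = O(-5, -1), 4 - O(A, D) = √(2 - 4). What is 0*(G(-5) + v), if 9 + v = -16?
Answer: 0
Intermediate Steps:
O(A, D) = 4 - I*√2 (O(A, D) = 4 - √(2 - 4) = 4 - √(-2) = 4 - I*√2)
v = -25 (v = -9 - 16 = -25)
G(o) = 4 - I*√2
0*(G(-5) + v) = 0*((4 - I*√2) - 25) = 0*(-21 - I*√2) = 0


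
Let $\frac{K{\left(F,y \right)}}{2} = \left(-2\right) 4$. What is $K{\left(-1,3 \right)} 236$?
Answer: $-3776$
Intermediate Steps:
$K{\left(F,y \right)} = -16$ ($K{\left(F,y \right)} = 2 \left(\left(-2\right) 4\right) = 2 \left(-8\right) = -16$)
$K{\left(-1,3 \right)} 236 = \left(-16\right) 236 = -3776$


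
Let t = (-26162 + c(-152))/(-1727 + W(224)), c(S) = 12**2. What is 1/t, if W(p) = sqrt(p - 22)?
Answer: 1727/26018 - sqrt(202)/26018 ≈ 0.065831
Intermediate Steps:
c(S) = 144
W(p) = sqrt(-22 + p)
t = -26018/(-1727 + sqrt(202)) (t = (-26162 + 144)/(-1727 + sqrt(-22 + 224)) = -26018/(-1727 + sqrt(202)) ≈ 15.190)
1/t = 1/(44933086/2982327 + 26018*sqrt(202)/2982327)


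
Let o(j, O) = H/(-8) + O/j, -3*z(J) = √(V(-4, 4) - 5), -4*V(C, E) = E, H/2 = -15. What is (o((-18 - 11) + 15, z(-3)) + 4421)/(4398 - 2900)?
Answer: 17699/5992 + I*√6/62916 ≈ 2.9538 + 3.8933e-5*I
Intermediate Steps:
H = -30 (H = 2*(-15) = -30)
V(C, E) = -E/4
z(J) = -I*√6/3 (z(J) = -√(-¼*4 - 5)/3 = -√(-1 - 5)/3 = -I*√6/3)
o(j, O) = 15/4 + O/j (o(j, O) = -30/(-8) + O/j = -30*(-⅛) + O/j = 15/4 + O/j)
(o((-18 - 11) + 15, z(-3)) + 4421)/(4398 - 2900) = ((15/4 + (-I*√6/3)/((-18 - 11) + 15)) + 4421)/(4398 - 2900) = ((15/4 + (-I*√6/3)/(-29 + 15)) + 4421)/1498 = ((15/4 - I*√6/3/(-14)) + 4421)*(1/1498) = ((15/4 - I*√6/3*(-1/14)) + 4421)*(1/1498) = ((15/4 + I*√6/42) + 4421)*(1/1498) = (17699/4 + I*√6/42)*(1/1498) = 17699/5992 + I*√6/62916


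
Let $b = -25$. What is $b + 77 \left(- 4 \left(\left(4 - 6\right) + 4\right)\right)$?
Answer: $-641$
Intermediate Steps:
$b + 77 \left(- 4 \left(\left(4 - 6\right) + 4\right)\right) = -25 + 77 \left(- 4 \left(\left(4 - 6\right) + 4\right)\right) = -25 + 77 \left(- 4 \left(-2 + 4\right)\right) = -25 + 77 \left(\left(-4\right) 2\right) = -25 + 77 \left(-8\right) = -25 - 616 = -641$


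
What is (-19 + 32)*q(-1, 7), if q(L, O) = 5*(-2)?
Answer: -130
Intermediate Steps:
q(L, O) = -10
(-19 + 32)*q(-1, 7) = (-19 + 32)*(-10) = 13*(-10) = -130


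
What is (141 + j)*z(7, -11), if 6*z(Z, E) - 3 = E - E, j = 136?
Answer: 277/2 ≈ 138.50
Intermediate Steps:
z(Z, E) = ½ (z(Z, E) = ½ + (E - E)/6 = ½ + (⅙)*0 = ½ + 0 = ½)
(141 + j)*z(7, -11) = (141 + 136)*(½) = 277*(½) = 277/2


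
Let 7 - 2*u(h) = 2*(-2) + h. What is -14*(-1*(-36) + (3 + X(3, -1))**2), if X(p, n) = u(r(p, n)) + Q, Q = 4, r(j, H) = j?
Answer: -2198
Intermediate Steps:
u(h) = 11/2 - h/2 (u(h) = 7/2 - (2*(-2) + h)/2 = 7/2 - (-4 + h)/2 = 7/2 + (2 - h/2) = 11/2 - h/2)
X(p, n) = 19/2 - p/2 (X(p, n) = (11/2 - p/2) + 4 = 19/2 - p/2)
-14*(-1*(-36) + (3 + X(3, -1))**2) = -14*(-1*(-36) + (3 + (19/2 - 1/2*3))**2) = -14*(36 + (3 + (19/2 - 3/2))**2) = -14*(36 + (3 + 8)**2) = -14*(36 + 11**2) = -14*(36 + 121) = -14*157 = -2198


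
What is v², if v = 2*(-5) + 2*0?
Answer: 100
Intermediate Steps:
v = -10 (v = -10 + 0 = -10)
v² = (-10)² = 100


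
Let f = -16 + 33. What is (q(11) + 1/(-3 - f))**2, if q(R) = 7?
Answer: 19321/400 ≈ 48.302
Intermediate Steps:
f = 17
(q(11) + 1/(-3 - f))**2 = (7 + 1/(-3 - 1*17))**2 = (7 + 1/(-3 - 17))**2 = (7 + 1/(-20))**2 = (7 - 1/20)**2 = (139/20)**2 = 19321/400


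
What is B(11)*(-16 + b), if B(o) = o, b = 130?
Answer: 1254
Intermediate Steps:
B(11)*(-16 + b) = 11*(-16 + 130) = 11*114 = 1254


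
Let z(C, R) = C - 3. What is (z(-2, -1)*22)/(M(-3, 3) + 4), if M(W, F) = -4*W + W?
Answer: -110/13 ≈ -8.4615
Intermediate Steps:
M(W, F) = -3*W
z(C, R) = -3 + C
(z(-2, -1)*22)/(M(-3, 3) + 4) = ((-3 - 2)*22)/(-3*(-3) + 4) = (-5*22)/(9 + 4) = -110/13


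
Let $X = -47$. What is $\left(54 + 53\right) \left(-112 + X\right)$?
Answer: $-17013$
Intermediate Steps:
$\left(54 + 53\right) \left(-112 + X\right) = \left(54 + 53\right) \left(-112 - 47\right) = 107 \left(-159\right) = -17013$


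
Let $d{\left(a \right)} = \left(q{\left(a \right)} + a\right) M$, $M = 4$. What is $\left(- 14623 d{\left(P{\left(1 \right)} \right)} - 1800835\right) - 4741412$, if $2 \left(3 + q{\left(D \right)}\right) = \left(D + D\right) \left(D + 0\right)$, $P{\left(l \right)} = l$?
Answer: $-6483755$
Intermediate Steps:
$q{\left(D \right)} = -3 + D^{2}$ ($q{\left(D \right)} = -3 + \frac{\left(D + D\right) \left(D + 0\right)}{2} = -3 + \frac{2 D D}{2} = -3 + \frac{2 D^{2}}{2} = -3 + D^{2}$)
$d{\left(a \right)} = -12 + 4 a + 4 a^{2}$ ($d{\left(a \right)} = \left(\left(-3 + a^{2}\right) + a\right) 4 = \left(-3 + a + a^{2}\right) 4 = -12 + 4 a + 4 a^{2}$)
$\left(- 14623 d{\left(P{\left(1 \right)} \right)} - 1800835\right) - 4741412 = \left(- 14623 \left(-12 + 4 \cdot 1 + 4 \cdot 1^{2}\right) - 1800835\right) - 4741412 = \left(- 14623 \left(-12 + 4 + 4 \cdot 1\right) - 1800835\right) - 4741412 = \left(- 14623 \left(-12 + 4 + 4\right) - 1800835\right) - 4741412 = \left(\left(-14623\right) \left(-4\right) - 1800835\right) - 4741412 = \left(58492 - 1800835\right) - 4741412 = -1742343 - 4741412 = -6483755$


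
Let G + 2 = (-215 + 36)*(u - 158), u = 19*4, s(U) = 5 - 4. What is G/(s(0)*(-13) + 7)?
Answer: -2446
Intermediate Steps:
s(U) = 1
u = 76
G = 14676 (G = -2 + (-215 + 36)*(76 - 158) = -2 - 179*(-82) = -2 + 14678 = 14676)
G/(s(0)*(-13) + 7) = 14676/(1*(-13) + 7) = 14676/(-13 + 7) = 14676/(-6) = 14676*(-⅙) = -2446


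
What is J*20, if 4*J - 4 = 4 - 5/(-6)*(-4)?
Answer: 70/3 ≈ 23.333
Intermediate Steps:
J = 7/6 (J = 1 + (4 - 5/(-6)*(-4))/4 = 1 + (4 - 5*(-1/6)*(-4))/4 = 1 + (4 + (5/6)*(-4))/4 = 1 + (4 - 10/3)/4 = 1 + (1/4)*(2/3) = 1 + 1/6 = 7/6 ≈ 1.1667)
J*20 = (7/6)*20 = 70/3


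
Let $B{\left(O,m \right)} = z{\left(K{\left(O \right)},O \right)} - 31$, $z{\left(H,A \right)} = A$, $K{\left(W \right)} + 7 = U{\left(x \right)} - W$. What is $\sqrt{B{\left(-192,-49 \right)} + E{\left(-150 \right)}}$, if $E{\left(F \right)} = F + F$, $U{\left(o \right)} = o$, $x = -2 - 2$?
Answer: $i \sqrt{523} \approx 22.869 i$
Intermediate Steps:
$x = -4$
$K{\left(W \right)} = -11 - W$ ($K{\left(W \right)} = -7 - \left(4 + W\right) = -11 - W$)
$E{\left(F \right)} = 2 F$
$B{\left(O,m \right)} = -31 + O$ ($B{\left(O,m \right)} = O - 31 = -31 + O$)
$\sqrt{B{\left(-192,-49 \right)} + E{\left(-150 \right)}} = \sqrt{\left(-31 - 192\right) + 2 \left(-150\right)} = \sqrt{-223 - 300} = \sqrt{-523} = i \sqrt{523}$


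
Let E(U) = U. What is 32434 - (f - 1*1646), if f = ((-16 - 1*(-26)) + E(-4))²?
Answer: 34044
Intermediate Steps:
f = 36 (f = ((-16 - 1*(-26)) - 4)² = ((-16 + 26) - 4)² = (10 - 4)² = 6² = 36)
32434 - (f - 1*1646) = 32434 - (36 - 1*1646) = 32434 - (36 - 1646) = 32434 - 1*(-1610) = 32434 + 1610 = 34044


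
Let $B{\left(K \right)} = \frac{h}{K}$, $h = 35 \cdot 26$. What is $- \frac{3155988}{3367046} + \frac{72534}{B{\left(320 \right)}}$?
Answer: $\frac{558208776510}{21885799} \approx 25506.0$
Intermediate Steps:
$h = 910$
$B{\left(K \right)} = \frac{910}{K}$
$- \frac{3155988}{3367046} + \frac{72534}{B{\left(320 \right)}} = - \frac{3155988}{3367046} + \frac{72534}{910 \cdot \frac{1}{320}} = \left(-3155988\right) \frac{1}{3367046} + \frac{72534}{910 \cdot \frac{1}{320}} = - \frac{1577994}{1683523} + \frac{72534}{\frac{91}{32}} = - \frac{1577994}{1683523} + 72534 \cdot \frac{32}{91} = - \frac{1577994}{1683523} + \frac{331584}{13} = \frac{558208776510}{21885799}$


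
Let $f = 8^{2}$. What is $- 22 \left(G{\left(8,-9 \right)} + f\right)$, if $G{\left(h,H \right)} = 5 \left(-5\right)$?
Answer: $-858$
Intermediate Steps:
$G{\left(h,H \right)} = -25$
$f = 64$
$- 22 \left(G{\left(8,-9 \right)} + f\right) = - 22 \left(-25 + 64\right) = \left(-22\right) 39 = -858$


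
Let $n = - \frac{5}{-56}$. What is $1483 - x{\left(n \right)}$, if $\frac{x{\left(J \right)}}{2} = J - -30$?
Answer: $\frac{39839}{28} \approx 1422.8$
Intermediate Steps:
$n = \frac{5}{56}$ ($n = \left(-5\right) \left(- \frac{1}{56}\right) = \frac{5}{56} \approx 0.089286$)
$x{\left(J \right)} = 60 + 2 J$ ($x{\left(J \right)} = 2 \left(J - -30\right) = 2 \left(J + 30\right) = 2 \left(30 + J\right) = 60 + 2 J$)
$1483 - x{\left(n \right)} = 1483 - \left(60 + 2 \cdot \frac{5}{56}\right) = 1483 - \left(60 + \frac{5}{28}\right) = 1483 - \frac{1685}{28} = \frac{39839}{28}$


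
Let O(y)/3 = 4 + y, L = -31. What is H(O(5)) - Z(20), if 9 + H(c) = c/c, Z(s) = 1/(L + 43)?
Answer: -97/12 ≈ -8.0833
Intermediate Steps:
Z(s) = 1/12 (Z(s) = 1/(-31 + 43) = 1/12)
O(y) = 12 + 3*y (O(y) = 3*(4 + y) = 12 + 3*y)
H(c) = -8 (H(c) = -9 + c/c = -9 + 1 = -8)
H(O(5)) - Z(20) = -8 - 1*1/12 = -8 - 1/12 = -97/12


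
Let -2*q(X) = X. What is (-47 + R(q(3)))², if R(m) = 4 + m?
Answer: 7921/4 ≈ 1980.3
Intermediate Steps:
q(X) = -X/2
(-47 + R(q(3)))² = (-47 + (4 - ½*3))² = (-47 + (4 - 3/2))² = (-47 + 5/2)² = (-89/2)² = 7921/4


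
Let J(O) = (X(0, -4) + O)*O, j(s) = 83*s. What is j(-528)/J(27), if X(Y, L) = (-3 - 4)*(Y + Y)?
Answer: -14608/243 ≈ -60.115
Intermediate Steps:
X(Y, L) = -14*Y
J(O) = O**2 (J(O) = (-14*0 + O)*O = (0 + O)*O = O*O = O**2)
j(-528)/J(27) = (83*(-528))/(27**2) = -43824/729 = -43824*1/729 = -14608/243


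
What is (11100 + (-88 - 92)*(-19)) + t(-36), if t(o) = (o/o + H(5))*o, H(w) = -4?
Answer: 14628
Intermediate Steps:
t(o) = -3*o (t(o) = (o/o - 4)*o = (1 - 4)*o = -3*o)
(11100 + (-88 - 92)*(-19)) + t(-36) = (11100 + (-88 - 92)*(-19)) - 3*(-36) = (11100 - 180*(-19)) + 108 = (11100 + 3420) + 108 = 14520 + 108 = 14628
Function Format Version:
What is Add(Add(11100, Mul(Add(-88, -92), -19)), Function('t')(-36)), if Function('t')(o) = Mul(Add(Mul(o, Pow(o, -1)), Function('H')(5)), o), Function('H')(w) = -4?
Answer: 14628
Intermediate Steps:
Function('t')(o) = Mul(-3, o) (Function('t')(o) = Mul(Add(Mul(o, Pow(o, -1)), -4), o) = Mul(Add(1, -4), o) = Mul(-3, o))
Add(Add(11100, Mul(Add(-88, -92), -19)), Function('t')(-36)) = Add(Add(11100, Mul(Add(-88, -92), -19)), Mul(-3, -36)) = Add(Add(11100, Mul(-180, -19)), 108) = Add(Add(11100, 3420), 108) = Add(14520, 108) = 14628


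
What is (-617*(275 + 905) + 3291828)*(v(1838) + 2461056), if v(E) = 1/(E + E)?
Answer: 5798500913509294/919 ≈ 6.3096e+12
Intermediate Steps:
v(E) = 1/(2*E)
(-617*(275 + 905) + 3291828)*(v(1838) + 2461056) = (-617*(275 + 905) + 3291828)*((½)/1838 + 2461056) = (-617*1180 + 3291828)*((½)*(1/1838) + 2461056) = (-728060 + 3291828)*(1/3676 + 2461056) = 2563768*(9046841857/3676) = 5798500913509294/919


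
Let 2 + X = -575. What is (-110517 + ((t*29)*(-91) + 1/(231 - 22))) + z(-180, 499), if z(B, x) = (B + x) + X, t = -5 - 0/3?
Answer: -20394219/209 ≈ -97580.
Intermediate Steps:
X = -577 (X = -2 - 575 = -577)
t = -5 (t = -5 - 0/3 = -5 - 1*0 = -5 + 0 = -5)
z(B, x) = -577 + B + x (z(B, x) = (B + x) - 577 = -577 + B + x)
(-110517 + ((t*29)*(-91) + 1/(231 - 22))) + z(-180, 499) = (-110517 + (-5*29*(-91) + 1/(231 - 22))) + (-577 - 180 + 499) = (-110517 + (-145*(-91) + 1/209)) - 258 = (-110517 + (13195 + 1/209)) - 258 = (-110517 + 2757756/209) - 258 = -20340297/209 - 258 = -20394219/209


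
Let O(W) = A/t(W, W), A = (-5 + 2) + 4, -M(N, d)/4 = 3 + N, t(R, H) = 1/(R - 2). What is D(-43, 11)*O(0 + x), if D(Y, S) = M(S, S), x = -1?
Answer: 168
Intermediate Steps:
t(R, H) = 1/(-2 + R)
M(N, d) = -12 - 4*N (M(N, d) = -4*(3 + N) = -12 - 4*N)
D(Y, S) = -12 - 4*S
A = 1 (A = -3 + 4 = 1)
O(W) = -2 + W (O(W) = 1/1/(-2 + W) = 1*(-2 + W) = -2 + W)
D(-43, 11)*O(0 + x) = (-12 - 4*11)*(-2 + (0 - 1)) = (-12 - 44)*(-2 - 1) = -56*(-3) = 168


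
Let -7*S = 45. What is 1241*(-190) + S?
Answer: -1650575/7 ≈ -2.3580e+5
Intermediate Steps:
S = -45/7 (S = -⅐*45 = -45/7 ≈ -6.4286)
1241*(-190) + S = 1241*(-190) - 45/7 = -235790 - 45/7 = -1650575/7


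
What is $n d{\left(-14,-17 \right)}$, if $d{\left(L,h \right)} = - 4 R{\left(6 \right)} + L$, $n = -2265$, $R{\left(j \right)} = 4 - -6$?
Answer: $122310$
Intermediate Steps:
$R{\left(j \right)} = 10$ ($R{\left(j \right)} = 4 + 6 = 10$)
$d{\left(L,h \right)} = -40 + L$ ($d{\left(L,h \right)} = \left(-4\right) 10 + L = -40 + L$)
$n d{\left(-14,-17 \right)} = - 2265 \left(-40 - 14\right) = \left(-2265\right) \left(-54\right) = 122310$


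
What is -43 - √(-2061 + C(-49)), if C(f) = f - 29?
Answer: -43 - I*√2139 ≈ -43.0 - 46.249*I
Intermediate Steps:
C(f) = -29 + f
-43 - √(-2061 + C(-49)) = -43 - √(-2061 + (-29 - 49)) = -43 - √(-2061 - 78) = -43 - √(-2139) = -43 - I*√2139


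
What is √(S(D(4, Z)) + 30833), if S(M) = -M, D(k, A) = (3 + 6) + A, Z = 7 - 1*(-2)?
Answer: √30815 ≈ 175.54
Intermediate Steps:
Z = 9 (Z = 7 + 2 = 9)
D(k, A) = 9 + A
√(S(D(4, Z)) + 30833) = √(-(9 + 9) + 30833) = √(-1*18 + 30833) = √(-18 + 30833) = √30815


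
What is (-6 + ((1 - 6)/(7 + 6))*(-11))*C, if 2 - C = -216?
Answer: -5014/13 ≈ -385.69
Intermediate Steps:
C = 218 (C = 2 - 1*(-216) = 2 + 216 = 218)
(-6 + ((1 - 6)/(7 + 6))*(-11))*C = (-6 + ((1 - 6)/(7 + 6))*(-11))*218 = (-6 - 5/13*(-11))*218 = (-6 + 55/13)*218 = -23/13*218 = -5014/13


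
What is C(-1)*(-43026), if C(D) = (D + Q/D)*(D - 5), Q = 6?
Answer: -1807092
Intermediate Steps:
C(D) = (-5 + D)*(D + 6/D) (C(D) = (D + 6/D)*(D - 5) = (D + 6/D)*(-5 + D) = (-5 + D)*(D + 6/D))
C(-1)*(-43026) = (6 + (-1)² - 30/(-1) - 5*(-1))*(-43026) = (6 + 1 - 30*(-1) + 5)*(-43026) = (6 + 1 + 30 + 5)*(-43026) = 42*(-43026) = -1807092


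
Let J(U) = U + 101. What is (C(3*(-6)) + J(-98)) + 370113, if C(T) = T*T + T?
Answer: 370422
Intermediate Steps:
C(T) = T + T**2 (C(T) = T**2 + T = T + T**2)
J(U) = 101 + U
(C(3*(-6)) + J(-98)) + 370113 = ((3*(-6))*(1 + 3*(-6)) + (101 - 98)) + 370113 = (-18*(1 - 18) + 3) + 370113 = (-18*(-17) + 3) + 370113 = (306 + 3) + 370113 = 309 + 370113 = 370422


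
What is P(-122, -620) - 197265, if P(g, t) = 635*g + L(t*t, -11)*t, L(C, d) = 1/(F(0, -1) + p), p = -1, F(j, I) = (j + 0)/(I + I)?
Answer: -274115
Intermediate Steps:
F(j, I) = j/(2*I) (F(j, I) = j/((2*I)) = j*(1/(2*I)) = j/(2*I))
L(C, d) = -1 (L(C, d) = 1/((½)*0/(-1) - 1) = 1/((½)*0*(-1) - 1) = 1/(0 - 1) = 1/(-1) = -1)
P(g, t) = -t + 635*g (P(g, t) = 635*g - t = -t + 635*g)
P(-122, -620) - 197265 = (-1*(-620) + 635*(-122)) - 197265 = (620 - 77470) - 197265 = -76850 - 197265 = -274115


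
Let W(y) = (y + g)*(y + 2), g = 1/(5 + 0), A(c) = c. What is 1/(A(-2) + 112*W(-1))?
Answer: -5/458 ≈ -0.010917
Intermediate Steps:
g = ⅕ (g = 1/5 = ⅕ ≈ 0.20000)
W(y) = (2 + y)*(⅕ + y) (W(y) = (y + ⅕)*(y + 2) = (⅕ + y)*(2 + y) = (2 + y)*(⅕ + y))
1/(A(-2) + 112*W(-1)) = 1/(-2 + 112*(⅖ + (-1)² + (11/5)*(-1))) = 1/(-2 + 112*(⅖ + 1 - 11/5)) = 1/(-2 + 112*(-⅘)) = 1/(-2 - 448/5) = 1/(-458/5) = -5/458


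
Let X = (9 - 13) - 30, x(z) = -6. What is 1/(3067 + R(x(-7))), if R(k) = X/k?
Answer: 3/9218 ≈ 0.00032545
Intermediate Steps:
X = -34 (X = -4 - 30 = -34)
R(k) = -34/k
1/(3067 + R(x(-7))) = 1/(3067 - 34/(-6)) = 1/(3067 - 34*(-⅙)) = 1/(3067 + 17/3) = 1/(9218/3) = 3/9218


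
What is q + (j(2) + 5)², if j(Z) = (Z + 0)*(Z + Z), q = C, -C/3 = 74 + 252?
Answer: -809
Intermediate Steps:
C = -978 (C = -3*(74 + 252) = -3*326 = -978)
q = -978
j(Z) = 2*Z² (j(Z) = Z*(2*Z) = 2*Z²)
q + (j(2) + 5)² = -978 + (2*2² + 5)² = -978 + (2*4 + 5)² = -978 + (8 + 5)² = -978 + 13² = -978 + 169 = -809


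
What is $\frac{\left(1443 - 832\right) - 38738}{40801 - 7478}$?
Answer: $- \frac{38127}{33323} \approx -1.1442$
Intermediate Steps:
$\frac{\left(1443 - 832\right) - 38738}{40801 - 7478} = \frac{611 - 38738}{33323} = \left(-38127\right) \frac{1}{33323} = - \frac{38127}{33323}$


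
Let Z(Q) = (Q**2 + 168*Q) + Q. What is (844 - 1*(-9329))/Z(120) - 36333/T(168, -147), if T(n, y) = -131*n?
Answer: 10304971/5300260 ≈ 1.9442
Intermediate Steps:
Z(Q) = Q**2 + 169*Q
(844 - 1*(-9329))/Z(120) - 36333/T(168, -147) = (844 - 1*(-9329))/((120*(169 + 120))) - 36333/((-131*168)) = (844 + 9329)/((120*289)) - 36333/(-22008) = 10173/34680 - 36333*(-1/22008) = 10173*(1/34680) + 12111/7336 = 3391/11560 + 12111/7336 = 10304971/5300260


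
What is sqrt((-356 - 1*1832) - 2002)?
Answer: I*sqrt(4190) ≈ 64.73*I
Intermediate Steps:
sqrt((-356 - 1*1832) - 2002) = sqrt((-356 - 1832) - 2002) = sqrt(-2188 - 2002) = sqrt(-4190) = I*sqrt(4190)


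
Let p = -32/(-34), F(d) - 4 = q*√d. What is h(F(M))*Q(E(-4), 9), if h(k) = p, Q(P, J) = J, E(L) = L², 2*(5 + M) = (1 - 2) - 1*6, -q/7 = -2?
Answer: 144/17 ≈ 8.4706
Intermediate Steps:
q = 14 (q = -7*(-2) = 14)
M = -17/2 (M = -5 + ((1 - 2) - 1*6)/2 = -5 + (-1 - 6)/2 = -5 + (½)*(-7) = -5 - 7/2 = -17/2 ≈ -8.5000)
F(d) = 4 + 14*√d
p = 16/17 (p = -32*(-1/34) = 16/17 ≈ 0.94118)
h(k) = 16/17
h(F(M))*Q(E(-4), 9) = (16/17)*9 = 144/17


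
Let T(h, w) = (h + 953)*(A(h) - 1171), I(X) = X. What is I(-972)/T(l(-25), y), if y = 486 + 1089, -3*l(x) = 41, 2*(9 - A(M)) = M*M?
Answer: 26244/31839173 ≈ 0.00082427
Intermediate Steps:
A(M) = 9 - M**2/2 (A(M) = 9 - M*M/2 = 9 - M**2/2)
l(x) = -41/3 (l(x) = -1/3*41 = -41/3)
y = 1575
T(h, w) = (-1162 - h**2/2)*(953 + h) (T(h, w) = (h + 953)*((9 - h**2/2) - 1171) = (953 + h)*(-1162 - h**2/2) = (-1162 - h**2/2)*(953 + h))
I(-972)/T(l(-25), y) = -972/(-1107386 - 1162*(-41/3) - 953*(-41/3)**2/2 - (-41/3)**3/2) = -972/(-1107386 + 47642/3 - 953/2*1681/9 - 1/2*(-68921/27)) = -972/(-1107386 + 47642/3 - 1601993/18 + 68921/54) = -972/(-31839173/27) = -972*(-27/31839173) = 26244/31839173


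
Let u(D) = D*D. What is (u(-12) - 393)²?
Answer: 62001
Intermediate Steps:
u(D) = D²
(u(-12) - 393)² = ((-12)² - 393)² = (144 - 393)² = (-249)² = 62001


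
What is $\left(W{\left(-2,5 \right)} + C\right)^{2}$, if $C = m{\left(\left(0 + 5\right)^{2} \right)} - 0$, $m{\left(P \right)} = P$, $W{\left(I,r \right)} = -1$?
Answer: $576$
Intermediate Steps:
$C = 25$ ($C = \left(0 + 5\right)^{2} - 0 = 5^{2} + 0 = 25 + 0 = 25$)
$\left(W{\left(-2,5 \right)} + C\right)^{2} = \left(-1 + 25\right)^{2} = 24^{2} = 576$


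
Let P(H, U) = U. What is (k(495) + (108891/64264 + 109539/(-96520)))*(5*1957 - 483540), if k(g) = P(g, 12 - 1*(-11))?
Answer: -216349480386226/19383629 ≈ -1.1161e+7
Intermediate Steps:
k(g) = 23 (k(g) = 12 - 1*(-11) = 12 + 11 = 23)
(k(495) + (108891/64264 + 109539/(-96520)))*(5*1957 - 483540) = (23 + (108891/64264 + 109539/(-96520)))*(5*1957 - 483540) = (23 + (108891*(1/64264) + 109539*(-1/96520)))*(9785 - 483540) = (23 + (108891/64264 - 109539/96520))*(-473755) = (23 + 54230391/96918145)*(-473755) = (2283347726/96918145)*(-473755) = -216349480386226/19383629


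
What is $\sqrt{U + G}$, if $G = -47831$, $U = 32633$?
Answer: $i \sqrt{15198} \approx 123.28 i$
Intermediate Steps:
$\sqrt{U + G} = \sqrt{32633 - 47831} = \sqrt{-15198} = i \sqrt{15198}$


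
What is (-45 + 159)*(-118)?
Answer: -13452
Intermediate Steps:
(-45 + 159)*(-118) = 114*(-118) = -13452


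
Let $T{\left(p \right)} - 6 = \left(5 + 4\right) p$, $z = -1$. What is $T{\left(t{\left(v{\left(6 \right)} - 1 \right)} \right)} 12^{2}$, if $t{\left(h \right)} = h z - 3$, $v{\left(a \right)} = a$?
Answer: $-9504$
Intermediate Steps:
$t{\left(h \right)} = -3 - h$ ($t{\left(h \right)} = h \left(-1\right) - 3 = - h - 3 = -3 - h$)
$T{\left(p \right)} = 6 + 9 p$ ($T{\left(p \right)} = 6 + \left(5 + 4\right) p = 6 + 9 p$)
$T{\left(t{\left(v{\left(6 \right)} - 1 \right)} \right)} 12^{2} = \left(6 + 9 \left(-3 - \left(6 - 1\right)\right)\right) 12^{2} = \left(6 + 9 \left(-3 - 5\right)\right) 144 = \left(6 + 9 \left(-8\right)\right) 144 = \left(6 - 72\right) 144 = \left(-66\right) 144 = -9504$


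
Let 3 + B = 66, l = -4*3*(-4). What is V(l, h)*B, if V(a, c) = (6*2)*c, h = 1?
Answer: 756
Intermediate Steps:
l = 48 (l = -12*(-4) = 48)
B = 63 (B = -3 + 66 = 63)
V(a, c) = 12*c
V(l, h)*B = (12*1)*63 = 12*63 = 756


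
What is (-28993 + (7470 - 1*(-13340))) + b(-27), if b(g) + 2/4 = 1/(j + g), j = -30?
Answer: -932921/114 ≈ -8183.5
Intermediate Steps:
b(g) = -1/2 + 1/(-30 + g)
(-28993 + (7470 - 1*(-13340))) + b(-27) = (-28993 + (7470 - 1*(-13340))) + (32 - 1*(-27))/(2*(-30 - 27)) = (-28993 + (7470 + 13340)) + (1/2)*(32 + 27)/(-57) = (-28993 + 20810) + (1/2)*(-1/57)*59 = -8183 - 59/114 = -932921/114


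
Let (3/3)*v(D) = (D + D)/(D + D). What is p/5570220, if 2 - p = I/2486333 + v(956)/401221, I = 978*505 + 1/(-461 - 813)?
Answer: 2289348060334883/7079208874425044306040 ≈ 3.2339e-7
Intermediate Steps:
v(D) = 1 (v(D) = (D + D)/(D + D) = (2*D)/((2*D)) = (2*D)*(1/(2*D)) = 1)
I = 629215859/1274 (I = 493890 + 1/(-1274) = 493890 - 1/1274 = 629215859/1274 ≈ 4.9389e+5)
p = 2289348060334883/1270902922043482 (p = 2 - ((629215859/1274)/2486333 + 1/401221) = 2 - ((629215859/1274)*(1/2486333) + 1*(1/401221)) = 2 - (629215859/3167588242 + 1/401221) = 2 - 1*252457783752081/1270902922043482 = 2 - 252457783752081/1270902922043482 = 2289348060334883/1270902922043482 ≈ 1.8014)
p/5570220 = (2289348060334883/1270902922043482)/5570220 = (2289348060334883/1270902922043482)*(1/5570220) = 2289348060334883/7079208874425044306040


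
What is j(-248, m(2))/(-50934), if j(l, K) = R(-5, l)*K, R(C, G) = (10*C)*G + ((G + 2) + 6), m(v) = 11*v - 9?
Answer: -6080/1959 ≈ -3.1036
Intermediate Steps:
m(v) = -9 + 11*v
R(C, G) = 8 + G + 10*C*G (R(C, G) = 10*C*G + ((2 + G) + 6) = 10*C*G + (8 + G) = 8 + G + 10*C*G)
j(l, K) = K*(8 - 49*l) (j(l, K) = (8 + l + 10*(-5)*l)*K = (8 + l - 50*l)*K = (8 - 49*l)*K = K*(8 - 49*l))
j(-248, m(2))/(-50934) = ((-9 + 11*2)*(8 - 49*(-248)))/(-50934) = ((-9 + 22)*(8 + 12152))*(-1/50934) = (13*12160)*(-1/50934) = 158080*(-1/50934) = -6080/1959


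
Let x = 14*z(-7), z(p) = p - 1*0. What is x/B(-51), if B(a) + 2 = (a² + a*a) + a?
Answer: -98/5149 ≈ -0.019033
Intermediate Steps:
z(p) = p (z(p) = p + 0 = p)
B(a) = -2 + a + 2*a² (B(a) = -2 + ((a² + a*a) + a) = -2 + ((a² + a²) + a) = -2 + (2*a² + a) = -2 + (a + 2*a²) = -2 + a + 2*a²)
x = -98 (x = 14*(-7) = -98)
x/B(-51) = -98/(-2 - 51 + 2*(-51)²) = -98/(-2 - 51 + 2*2601) = -98/(-2 - 51 + 5202) = -98/5149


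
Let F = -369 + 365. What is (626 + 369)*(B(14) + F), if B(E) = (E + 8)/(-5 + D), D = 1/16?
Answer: -664660/79 ≈ -8413.4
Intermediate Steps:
F = -4
D = 1/16 ≈ 0.062500
B(E) = -128/79 - 16*E/79 (B(E) = (E + 8)/(-5 + 1/16) = (8 + E)/(-79/16) = (8 + E)*(-16/79) = -128/79 - 16*E/79)
(626 + 369)*(B(14) + F) = (626 + 369)*((-128/79 - 16/79*14) - 4) = 995*((-128/79 - 224/79) - 4) = 995*(-352/79 - 4) = 995*(-668/79) = -664660/79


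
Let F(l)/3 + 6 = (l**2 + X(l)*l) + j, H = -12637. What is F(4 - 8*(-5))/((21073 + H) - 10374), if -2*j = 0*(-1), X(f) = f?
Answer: -1933/323 ≈ -5.9845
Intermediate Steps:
j = 0 (j = -0*(-1) = -1/2*0 = 0)
F(l) = -18 + 6*l**2 (F(l) = -18 + 3*((l**2 + l*l) + 0) = -18 + 3*((l**2 + l**2) + 0) = -18 + 3*(2*l**2 + 0) = -18 + 3*(2*l**2) = -18 + 6*l**2)
F(4 - 8*(-5))/((21073 + H) - 10374) = (-18 + 6*(4 - 8*(-5))**2)/((21073 - 12637) - 10374) = (-18 + 6*(4 + 40)**2)/(8436 - 10374) = (-18 + 6*44**2)/(-1938) = (-18 + 6*1936)*(-1/1938) = (-18 + 11616)*(-1/1938) = 11598*(-1/1938) = -1933/323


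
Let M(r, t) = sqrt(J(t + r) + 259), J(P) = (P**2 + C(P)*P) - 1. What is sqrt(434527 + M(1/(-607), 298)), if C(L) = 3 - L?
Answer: sqrt(160101038623 + 607*sqrt(424451427))/607 ≈ 659.21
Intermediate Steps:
J(P) = -1 + P**2 + P*(3 - P) (J(P) = (P**2 + (3 - P)*P) - 1 = (P**2 + P*(3 - P)) - 1 = -1 + P**2 + P*(3 - P))
M(r, t) = sqrt(258 + 3*r + 3*t) (M(r, t) = sqrt((-1 + 3*(t + r)) + 259) = sqrt((-1 + 3*(r + t)) + 259) = sqrt((-1 + (3*r + 3*t)) + 259) = sqrt((-1 + 3*r + 3*t) + 259) = sqrt(258 + 3*r + 3*t))
sqrt(434527 + M(1/(-607), 298)) = sqrt(434527 + sqrt(258 + 3/(-607) + 3*298)) = sqrt(434527 + sqrt(258 + 3*(-1/607) + 894)) = sqrt(434527 + sqrt(258 - 3/607 + 894)) = sqrt(434527 + sqrt(699261/607)) = sqrt(434527 + sqrt(424451427)/607)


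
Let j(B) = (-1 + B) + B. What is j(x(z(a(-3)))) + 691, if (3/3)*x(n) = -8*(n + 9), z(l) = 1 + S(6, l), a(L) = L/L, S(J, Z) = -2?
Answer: 562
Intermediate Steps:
a(L) = 1
z(l) = -1 (z(l) = 1 - 2 = -1)
x(n) = -72 - 8*n (x(n) = -8*(n + 9) = -8*(9 + n) = -72 - 8*n)
j(B) = -1 + 2*B
j(x(z(a(-3)))) + 691 = (-1 + 2*(-72 - 8*(-1))) + 691 = (-1 + 2*(-72 + 8)) + 691 = (-1 + 2*(-64)) + 691 = (-1 - 128) + 691 = -129 + 691 = 562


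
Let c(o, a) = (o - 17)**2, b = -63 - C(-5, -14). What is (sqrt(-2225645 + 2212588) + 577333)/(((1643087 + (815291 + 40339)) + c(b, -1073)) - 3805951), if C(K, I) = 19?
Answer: -577333/1297433 - I*sqrt(13057)/1297433 ≈ -0.44498 - 8.8072e-5*I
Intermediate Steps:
b = -82 (b = -63 - 1*19 = -63 - 19 = -82)
c(o, a) = (-17 + o)**2
(sqrt(-2225645 + 2212588) + 577333)/(((1643087 + (815291 + 40339)) + c(b, -1073)) - 3805951) = (sqrt(-2225645 + 2212588) + 577333)/(((1643087 + (815291 + 40339)) + (-17 - 82)**2) - 3805951) = (sqrt(-13057) + 577333)/(((1643087 + 855630) + (-99)**2) - 3805951) = (I*sqrt(13057) + 577333)/((2498717 + 9801) - 3805951) = (577333 + I*sqrt(13057))/(2508518 - 3805951) = (577333 + I*sqrt(13057))/(-1297433) = (577333 + I*sqrt(13057))*(-1/1297433) = -577333/1297433 - I*sqrt(13057)/1297433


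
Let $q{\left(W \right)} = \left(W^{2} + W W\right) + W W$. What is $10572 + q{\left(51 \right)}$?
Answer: $18375$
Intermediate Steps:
$q{\left(W \right)} = 3 W^{2}$ ($q{\left(W \right)} = \left(W^{2} + W^{2}\right) + W^{2} = 2 W^{2} + W^{2} = 3 W^{2}$)
$10572 + q{\left(51 \right)} = 10572 + 3 \cdot 51^{2} = 10572 + 3 \cdot 2601 = 10572 + 7803 = 18375$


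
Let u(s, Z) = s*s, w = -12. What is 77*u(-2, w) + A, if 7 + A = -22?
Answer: 279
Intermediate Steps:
u(s, Z) = s²
A = -29 (A = -7 - 22 = -29)
77*u(-2, w) + A = 77*(-2)² - 29 = 77*4 - 29 = 308 - 29 = 279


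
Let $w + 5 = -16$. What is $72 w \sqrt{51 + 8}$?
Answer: $- 1512 \sqrt{59} \approx -11614.0$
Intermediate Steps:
$w = -21$ ($w = -5 - 16 = -21$)
$72 w \sqrt{51 + 8} = 72 \left(-21\right) \sqrt{51 + 8} = - 1512 \sqrt{59}$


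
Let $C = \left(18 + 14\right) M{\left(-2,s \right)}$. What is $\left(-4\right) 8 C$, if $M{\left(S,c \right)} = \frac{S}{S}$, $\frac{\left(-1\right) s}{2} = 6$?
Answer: $-1024$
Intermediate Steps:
$s = -12$ ($s = \left(-2\right) 6 = -12$)
$M{\left(S,c \right)} = 1$
$C = 32$ ($C = \left(18 + 14\right) 1 = 32 \cdot 1 = 32$)
$\left(-4\right) 8 C = \left(-4\right) 8 \cdot 32 = \left(-32\right) 32 = -1024$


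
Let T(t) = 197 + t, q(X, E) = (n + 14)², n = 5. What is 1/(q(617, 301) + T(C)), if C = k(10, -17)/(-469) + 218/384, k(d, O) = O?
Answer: 90048/50301169 ≈ 0.0017902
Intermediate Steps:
q(X, E) = 361 (q(X, E) = (5 + 14)² = 19² = 361)
C = 54385/90048 (C = -17/(-469) + 218/384 = -17*(-1/469) + 218*(1/384) = 17/469 + 109/192 = 54385/90048 ≈ 0.60396)
1/(q(617, 301) + T(C)) = 1/(361 + (197 + 54385/90048)) = 1/(361 + 17793841/90048) = 1/(50301169/90048) = 90048/50301169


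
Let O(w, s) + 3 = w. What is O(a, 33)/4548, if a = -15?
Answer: -3/758 ≈ -0.0039578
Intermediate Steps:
O(w, s) = -3 + w
O(a, 33)/4548 = (-3 - 15)/4548 = -18*1/4548 = -3/758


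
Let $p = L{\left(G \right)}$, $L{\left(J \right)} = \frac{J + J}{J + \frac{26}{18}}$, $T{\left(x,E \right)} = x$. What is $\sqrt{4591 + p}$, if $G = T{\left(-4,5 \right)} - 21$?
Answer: $\frac{\sqrt{51608326}}{106} \approx 67.773$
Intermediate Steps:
$G = -25$ ($G = -4 - 21 = -25$)
$L{\left(J \right)} = \frac{2 J}{\frac{13}{9} + J}$ ($L{\left(J \right)} = \frac{2 J}{J + 26 \cdot \frac{1}{18}} = \frac{2 J}{J + \frac{13}{9}} = \frac{2 J}{\frac{13}{9} + J}$)
$p = \frac{225}{106}$ ($p = 18 \left(-25\right) \frac{1}{13 + 9 \left(-25\right)} = 18 \left(-25\right) \frac{1}{13 - 225} = 18 \left(-25\right) \frac{1}{-212} = 18 \left(-25\right) \left(- \frac{1}{212}\right) = \frac{225}{106} \approx 2.1226$)
$\sqrt{4591 + p} = \sqrt{4591 + \frac{225}{106}} = \sqrt{\frac{486871}{106}} = \frac{\sqrt{51608326}}{106}$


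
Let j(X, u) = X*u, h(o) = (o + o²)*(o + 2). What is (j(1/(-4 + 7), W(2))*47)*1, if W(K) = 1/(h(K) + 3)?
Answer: 47/81 ≈ 0.58025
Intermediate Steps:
h(o) = (2 + o)*(o + o²) (h(o) = (o + o²)*(2 + o) = (2 + o)*(o + o²))
W(K) = 1/(3 + K*(2 + K² + 3*K)) (W(K) = 1/(K*(2 + K² + 3*K) + 3) = 1/(3 + K*(2 + K² + 3*K)))
(j(1/(-4 + 7), W(2))*47)*1 = ((1/((-4 + 7)*(3 + 2*(2 + 2² + 3*2))))*47)*1 = ((1/(3*(3 + 2*(2 + 4 + 6))))*47)*1 = ((1/(3*(3 + 2*12)))*47)*1 = ((1/(3*(3 + 24)))*47)*1 = (((⅓)/27)*47)*1 = (((⅓)*(1/27))*47)*1 = ((1/81)*47)*1 = (47/81)*1 = 47/81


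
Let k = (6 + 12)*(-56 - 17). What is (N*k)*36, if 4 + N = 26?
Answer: -1040688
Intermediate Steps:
N = 22 (N = -4 + 26 = 22)
k = -1314 (k = 18*(-73) = -1314)
(N*k)*36 = (22*(-1314))*36 = -28908*36 = -1040688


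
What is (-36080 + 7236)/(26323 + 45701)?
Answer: -7211/18006 ≈ -0.40048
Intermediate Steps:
(-36080 + 7236)/(26323 + 45701) = -28844/72024 = -28844*1/72024 = -7211/18006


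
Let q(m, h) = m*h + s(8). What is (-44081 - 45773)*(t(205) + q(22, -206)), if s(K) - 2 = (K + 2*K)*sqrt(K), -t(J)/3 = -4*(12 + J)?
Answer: 173058804 - 4312992*sqrt(2) ≈ 1.6696e+8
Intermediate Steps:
t(J) = 144 + 12*J (t(J) = -(-12)*(12 + J) = -3*(-48 - 4*J) = 144 + 12*J)
s(K) = 2 + 3*K**(3/2) (s(K) = 2 + (K + 2*K)*sqrt(K) = 2 + (3*K)*sqrt(K) = 2 + 3*K**(3/2))
q(m, h) = 2 + 48*sqrt(2) + h*m (q(m, h) = m*h + (2 + 3*8**(3/2)) = h*m + (2 + 3*(16*sqrt(2))) = h*m + (2 + 48*sqrt(2)) = 2 + 48*sqrt(2) + h*m)
(-44081 - 45773)*(t(205) + q(22, -206)) = (-44081 - 45773)*((144 + 12*205) + (2 + 48*sqrt(2) - 206*22)) = -89854*((144 + 2460) + (2 + 48*sqrt(2) - 4532)) = -89854*(2604 + (-4530 + 48*sqrt(2))) = -89854*(-1926 + 48*sqrt(2)) = 173058804 - 4312992*sqrt(2)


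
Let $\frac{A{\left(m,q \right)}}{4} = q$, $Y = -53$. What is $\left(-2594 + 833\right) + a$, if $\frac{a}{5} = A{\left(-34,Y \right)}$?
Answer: $-2821$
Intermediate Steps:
$A{\left(m,q \right)} = 4 q$
$a = -1060$ ($a = 5 \cdot 4 \left(-53\right) = 5 \left(-212\right) = -1060$)
$\left(-2594 + 833\right) + a = \left(-2594 + 833\right) - 1060 = -1761 - 1060 = -2821$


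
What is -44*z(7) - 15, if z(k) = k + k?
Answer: -631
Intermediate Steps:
z(k) = 2*k
-44*z(7) - 15 = -88*7 - 15 = -44*14 - 15 = -616 - 15 = -631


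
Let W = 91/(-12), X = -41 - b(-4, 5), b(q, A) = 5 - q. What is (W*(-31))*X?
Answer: -70525/6 ≈ -11754.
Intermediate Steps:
X = -50 (X = -41 - (5 - 1*(-4)) = -41 - (5 + 4) = -41 - 1*9 = -41 - 9 = -50)
W = -91/12 (W = 91*(-1/12) = -91/12 ≈ -7.5833)
(W*(-31))*X = -91/12*(-31)*(-50) = (2821/12)*(-50) = -70525/6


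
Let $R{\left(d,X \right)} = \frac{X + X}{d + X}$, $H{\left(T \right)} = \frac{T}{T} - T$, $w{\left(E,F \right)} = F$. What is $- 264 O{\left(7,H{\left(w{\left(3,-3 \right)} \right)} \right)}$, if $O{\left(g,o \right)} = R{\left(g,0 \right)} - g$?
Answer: $1848$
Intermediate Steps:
$H{\left(T \right)} = 1 - T$
$R{\left(d,X \right)} = \frac{2 X}{X + d}$
$O{\left(g,o \right)} = - g$ ($O{\left(g,o \right)} = 2 \cdot 0 \frac{1}{0 + g} - g = 2 \cdot 0 \frac{1}{g} - g = 0 - g = - g$)
$- 264 O{\left(7,H{\left(w{\left(3,-3 \right)} \right)} \right)} = - 264 \left(\left(-1\right) 7\right) = \left(-264\right) \left(-7\right) = 1848$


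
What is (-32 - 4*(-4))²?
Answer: 256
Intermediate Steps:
(-32 - 4*(-4))² = (-32 + 16)² = (-16)² = 256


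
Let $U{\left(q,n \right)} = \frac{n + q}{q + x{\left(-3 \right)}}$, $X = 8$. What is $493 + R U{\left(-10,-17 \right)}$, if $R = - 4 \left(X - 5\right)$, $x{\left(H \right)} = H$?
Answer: $\frac{6085}{13} \approx 468.08$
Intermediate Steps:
$R = -12$ ($R = - 4 \left(8 - 5\right) = \left(-4\right) 3 = -12$)
$U{\left(q,n \right)} = \frac{n + q}{-3 + q}$ ($U{\left(q,n \right)} = \frac{n + q}{q - 3} = \frac{n + q}{-3 + q}$)
$493 + R U{\left(-10,-17 \right)} = 493 - 12 \frac{-17 - 10}{-3 - 10} = 493 - 12 \frac{1}{-13} \left(-27\right) = 493 - 12 \left(\left(- \frac{1}{13}\right) \left(-27\right)\right) = 493 - \frac{324}{13} = \frac{6085}{13}$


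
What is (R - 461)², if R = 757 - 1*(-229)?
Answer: 275625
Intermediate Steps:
R = 986 (R = 757 + 229 = 986)
(R - 461)² = (986 - 461)² = 525² = 275625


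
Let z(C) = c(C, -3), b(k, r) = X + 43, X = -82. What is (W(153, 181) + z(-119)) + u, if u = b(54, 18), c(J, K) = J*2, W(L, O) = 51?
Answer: -226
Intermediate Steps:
c(J, K) = 2*J
b(k, r) = -39 (b(k, r) = -82 + 43 = -39)
u = -39
z(C) = 2*C
(W(153, 181) + z(-119)) + u = (51 + 2*(-119)) - 39 = (51 - 238) - 39 = -187 - 39 = -226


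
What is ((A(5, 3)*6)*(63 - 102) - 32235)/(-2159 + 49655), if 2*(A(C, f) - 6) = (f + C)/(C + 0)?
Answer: -56377/79160 ≈ -0.71219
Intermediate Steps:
A(C, f) = 6 + (C + f)/(2*C) (A(C, f) = 6 + ((f + C)/(C + 0))/2 = 6 + ((C + f)/C)/2 = 6 + (C + f)/(2*C))
((A(5, 3)*6)*(63 - 102) - 32235)/(-2159 + 49655) = ((((1/2)*(3 + 13*5)/5)*6)*(63 - 102) - 32235)/(-2159 + 49655) = ((((1/2)*(1/5)*(3 + 65))*6)*(-39) - 32235)/47496 = ((((1/2)*(1/5)*68)*6)*(-39) - 32235)*(1/47496) = (((34/5)*6)*(-39) - 32235)*(1/47496) = ((204/5)*(-39) - 32235)*(1/47496) = (-7956/5 - 32235)*(1/47496) = -169131/5*1/47496 = -56377/79160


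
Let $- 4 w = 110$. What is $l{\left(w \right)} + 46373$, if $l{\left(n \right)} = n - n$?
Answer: $46373$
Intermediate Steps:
$w = - \frac{55}{2}$ ($w = \left(- \frac{1}{4}\right) 110 = - \frac{55}{2} \approx -27.5$)
$l{\left(n \right)} = 0$
$l{\left(w \right)} + 46373 = 0 + 46373 = 46373$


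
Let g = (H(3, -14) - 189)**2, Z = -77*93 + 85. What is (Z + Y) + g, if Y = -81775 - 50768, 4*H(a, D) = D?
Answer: -410251/4 ≈ -1.0256e+5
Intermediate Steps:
H(a, D) = D/4
Y = -132543
Z = -7076 (Z = -7161 + 85 = -7076)
g = 148225/4 (g = ((1/4)*(-14) - 189)**2 = (-7/2 - 189)**2 = (-385/2)**2 = 148225/4 ≈ 37056.)
(Z + Y) + g = (-7076 - 132543) + 148225/4 = -139619 + 148225/4 = -410251/4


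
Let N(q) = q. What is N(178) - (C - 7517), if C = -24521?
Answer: 32216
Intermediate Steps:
N(178) - (C - 7517) = 178 - (-24521 - 7517) = 178 - 1*(-32038) = 178 + 32038 = 32216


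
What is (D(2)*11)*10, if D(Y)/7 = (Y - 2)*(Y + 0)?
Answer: 0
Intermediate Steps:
D(Y) = 7*Y*(-2 + Y) (D(Y) = 7*((Y - 2)*(Y + 0)) = 7*((-2 + Y)*Y) = 7*(Y*(-2 + Y)) = 7*Y*(-2 + Y))
(D(2)*11)*10 = ((7*2*(-2 + 2))*11)*10 = ((7*2*0)*11)*10 = (0*11)*10 = 0*10 = 0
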